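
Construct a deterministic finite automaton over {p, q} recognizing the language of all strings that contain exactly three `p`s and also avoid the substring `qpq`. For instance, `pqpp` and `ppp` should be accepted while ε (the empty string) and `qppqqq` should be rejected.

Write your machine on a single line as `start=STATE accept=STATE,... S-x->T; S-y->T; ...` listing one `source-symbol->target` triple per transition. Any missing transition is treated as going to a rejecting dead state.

start=A; accept=G,K; A-p->B; A-q->C; B-p->D; B-q->E; C-p->F; C-q->C; D-p->G; D-q->H; E-p->I; E-q->E; F-p->D; F-q->J; G-p->J; G-q->G; H-p->K; H-q->H; I-p->G; I-q->J; J-p->J; J-q->J; K-p->J; K-q->J

Handle the two conditions separately and then intersect. One (5 states) tracks the count of `p`s, saturating at 4; the other (4 states) tracks partial matches of the forbidden pattern `qpq`. Each combined state is a pair, one component from each; accept when both components accept. Minimizing collapses redundant product states.
       p  q 
>  A   B  C 
   B   D  E 
   C   F  C 
   D   G  H 
   E   I  E 
   F   D  J 
 * G   J  G 
   H   K  H 
   I   G  J 
   J   J  J 
 * K   J  J 
(> = start, * = accepting)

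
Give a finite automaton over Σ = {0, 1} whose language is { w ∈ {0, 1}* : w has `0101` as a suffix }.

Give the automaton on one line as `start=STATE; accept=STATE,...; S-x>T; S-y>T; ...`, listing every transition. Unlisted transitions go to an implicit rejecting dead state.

start=q0; accept=q4; q0-0>q1; q0-1>q0; q1-0>q1; q1-1>q2; q2-0>q3; q2-1>q0; q3-0>q1; q3-1>q4; q4-0>q3; q4-1>q0

Let each state record the length of the longest suffix of the input read so far that is also a prefix of `0101`. q1 means the last symbol is `0`; q2 means the last 2 symbols are `01`; q3 means the last 3 symbols are `010`; q4 means the last 4 symbols are `0101`. Accept only at q4, where the string currently ends in `0101`.
5 states suffice.
        0   1  
>  q0   q1  q0 
   q1   q1  q2 
   q2   q3  q0 
   q3   q1  q4 
 * q4   q3  q0 
(> = start, * = accepting)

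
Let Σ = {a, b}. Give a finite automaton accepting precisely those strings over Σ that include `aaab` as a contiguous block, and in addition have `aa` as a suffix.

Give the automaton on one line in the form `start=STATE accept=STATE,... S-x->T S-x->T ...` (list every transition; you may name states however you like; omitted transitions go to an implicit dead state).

start=S0 accept=S6 S0-a->S1 S0-b->S0 S1-a->S2 S1-b->S0 S2-a->S3 S2-b->S0 S3-a->S3 S3-b->S4 S4-a->S5 S4-b->S4 S5-a->S6 S5-b->S4 S6-a->S6 S6-b->S4

Build one automaton per condition and run them in lockstep. One (5 states) tracks whether and how much of `aaab` has been seen; the other (3 states) tracks how much of the suffix `aa` has currently been matched. Each combined state is a pair, one component from each; accept when both components accept.
A 7-state machine:
        a   b  
>  S0   S1  S0 
   S1   S2  S0 
   S2   S3  S0 
   S3   S3  S4 
   S4   S5  S4 
   S5   S6  S4 
 * S6   S6  S4 
(> = start, * = accepting)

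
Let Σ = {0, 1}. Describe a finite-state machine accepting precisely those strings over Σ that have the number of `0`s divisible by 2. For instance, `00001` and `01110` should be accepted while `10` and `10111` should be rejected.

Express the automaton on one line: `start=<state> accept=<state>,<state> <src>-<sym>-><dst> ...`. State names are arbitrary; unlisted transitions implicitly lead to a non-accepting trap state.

Keep the running count of `0`s modulo 2: each `0` advances along the cycle S0 → S1 → S0 while other symbols loop. Accept at S0.
        0   1  
>* S0   S1  S0 
   S1   S0  S1 
(> = start, * = accepting)

start=S0 accept=S0 S0-0->S1 S0-1->S0 S1-0->S0 S1-1->S1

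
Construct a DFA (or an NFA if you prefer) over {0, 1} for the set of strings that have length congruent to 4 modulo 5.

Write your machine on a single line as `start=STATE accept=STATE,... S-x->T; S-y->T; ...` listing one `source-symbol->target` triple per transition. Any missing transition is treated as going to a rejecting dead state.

Only the length mod 5 matters, so use a 5-cycle: from any state, every input symbol moves to the next state, wrapping q4 back to q0. Mark q4 accepting.
5 states suffice.
        0   1  
>  q0   q1  q1 
   q1   q2  q2 
   q2   q3  q3 
   q3   q4  q4 
 * q4   q0  q0 
(> = start, * = accepting)

start=q0; accept=q4; q0-0->q1; q0-1->q1; q1-0->q2; q1-1->q2; q2-0->q3; q2-1->q3; q3-0->q4; q3-1->q4; q4-0->q0; q4-1->q0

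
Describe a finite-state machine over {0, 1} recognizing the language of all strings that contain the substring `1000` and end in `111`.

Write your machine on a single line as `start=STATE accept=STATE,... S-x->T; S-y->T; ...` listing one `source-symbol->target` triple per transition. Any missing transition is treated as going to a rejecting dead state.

start=s0; accept=s7; s0-0->s0; s0-1->s1; s1-0->s2; s1-1->s1; s2-0->s3; s2-1->s1; s3-0->s4; s3-1->s1; s4-0->s4; s4-1->s5; s5-0->s4; s5-1->s6; s6-0->s4; s6-1->s7; s7-0->s4; s7-1->s7

Handle the two conditions separately and then intersect. One (5 states) tracks whether and how much of `1000` has been seen; the other (4 states) tracks how much of the suffix `111` has currently been matched. Each combined state is a pair, one component from each; accept when both components accept. Equivalent product states are then merged.
8 states suffice.
        0   1  
>  s0   s0  s1 
   s1   s2  s1 
   s2   s3  s1 
   s3   s4  s1 
   s4   s4  s5 
   s5   s4  s6 
   s6   s4  s7 
 * s7   s4  s7 
(> = start, * = accepting)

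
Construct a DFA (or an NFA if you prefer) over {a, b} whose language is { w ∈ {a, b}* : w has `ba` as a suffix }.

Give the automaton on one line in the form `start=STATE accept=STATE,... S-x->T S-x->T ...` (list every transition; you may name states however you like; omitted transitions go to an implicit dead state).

start=q0 accept=q2 q0-a->q0 q0-b->q1 q1-a->q2 q1-b->q1 q2-a->q0 q2-b->q1

Let each state record the length of the longest suffix of the input read so far that is also a prefix of `ba`. q1 means the last symbol is `b`; q2 means the last 2 symbols are `ba`. Accept only at q2, where the string currently ends in `ba`.
        a   b  
>  q0   q0  q1 
   q1   q2  q1 
 * q2   q0  q1 
(> = start, * = accepting)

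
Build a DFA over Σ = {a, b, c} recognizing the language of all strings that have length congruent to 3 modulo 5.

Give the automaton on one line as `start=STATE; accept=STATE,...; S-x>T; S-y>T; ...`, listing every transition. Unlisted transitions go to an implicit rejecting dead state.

start=s0; accept=s3; s0-a>s1; s0-b>s1; s0-c>s1; s1-a>s2; s1-b>s2; s1-c>s2; s2-a>s3; s2-b>s3; s2-c>s3; s3-a>s4; s3-b>s4; s3-c>s4; s4-a>s0; s4-b>s0; s4-c>s0

Count input length modulo 5: every symbol advances one step around the cycle s0 → s1 → s2 → s3 → s4 → s0. Accept at s3.
With 5 states:
        a   b   c  
>  s0   s1  s1  s1 
   s1   s2  s2  s2 
   s2   s3  s3  s3 
 * s3   s4  s4  s4 
   s4   s0  s0  s0 
(> = start, * = accepting)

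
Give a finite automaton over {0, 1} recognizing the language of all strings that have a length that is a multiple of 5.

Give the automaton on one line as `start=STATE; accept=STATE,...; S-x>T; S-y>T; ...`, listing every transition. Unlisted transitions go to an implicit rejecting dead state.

Count input length modulo 5: every symbol advances one step around the cycle s0 → s1 → s2 → s3 → s4 → s0. Accept at s0.
5 states suffice.
        0   1  
>* s0   s1  s1 
   s1   s2  s2 
   s2   s3  s3 
   s3   s4  s4 
   s4   s0  s0 
(> = start, * = accepting)

start=s0; accept=s0; s0-0>s1; s0-1>s1; s1-0>s2; s1-1>s2; s2-0>s3; s2-1>s3; s3-0>s4; s3-1>s4; s4-0>s0; s4-1>s0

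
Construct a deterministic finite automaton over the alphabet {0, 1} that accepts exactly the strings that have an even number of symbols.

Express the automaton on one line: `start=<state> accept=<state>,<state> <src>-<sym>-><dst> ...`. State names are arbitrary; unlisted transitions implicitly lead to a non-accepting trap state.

Only the length mod 2 matters, so use a 2-cycle: from any state, every input symbol moves to the next state, wrapping q1 back to q0. Mark q0 accepting.
With 2 states:
        0   1  
>* q0   q1  q1 
   q1   q0  q0 
(> = start, * = accepting)

start=q0 accept=q0 q0-0->q1 q0-1->q1 q1-0->q0 q1-1->q0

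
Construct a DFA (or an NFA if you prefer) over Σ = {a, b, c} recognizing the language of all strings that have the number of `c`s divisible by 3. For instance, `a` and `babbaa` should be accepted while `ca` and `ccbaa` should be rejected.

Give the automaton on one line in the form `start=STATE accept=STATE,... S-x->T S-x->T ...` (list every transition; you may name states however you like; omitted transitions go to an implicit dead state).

The only thing that matters is how many `c`s have appeared, reduced mod 3. Use one state per residue: q0 for 0, …, q2 for 2. Reading `c` moves to the next residue; anything else stays put. q0 is accepting.
A 3-state machine:
        a   b   c  
>* q0   q0  q0  q1 
   q1   q1  q1  q2 
   q2   q2  q2  q0 
(> = start, * = accepting)

start=q0 accept=q0 q0-a->q0 q0-b->q0 q0-c->q1 q1-a->q1 q1-b->q1 q1-c->q2 q2-a->q2 q2-b->q2 q2-c->q0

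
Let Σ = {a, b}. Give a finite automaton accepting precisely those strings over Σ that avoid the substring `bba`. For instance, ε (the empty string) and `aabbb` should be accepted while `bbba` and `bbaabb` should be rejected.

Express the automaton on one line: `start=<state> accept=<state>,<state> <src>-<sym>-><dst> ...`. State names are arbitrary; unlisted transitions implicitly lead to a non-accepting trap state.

start=S0 accept=S0,S1,S2 S0-a->S0 S0-b->S1 S1-a->S0 S1-b->S2 S2-a->S3 S2-b->S2 S3-a->S3 S3-b->S3

This is the complement of 'contains `bba`'. Use the same substring-matching states — S0 through S3 holding how much of `bba` has just been matched — but flip the accepting set: everything except the trap S3 accepts.
4 states suffice.
        a   b  
>* S0   S0  S1 
 * S1   S0  S2 
 * S2   S3  S2 
   S3   S3  S3 
(> = start, * = accepting)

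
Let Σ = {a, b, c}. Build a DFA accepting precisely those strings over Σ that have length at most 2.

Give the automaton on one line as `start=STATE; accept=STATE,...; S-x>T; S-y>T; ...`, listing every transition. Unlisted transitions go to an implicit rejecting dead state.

We only need to distinguish lengths 0, 1, …, 2, and '>2'. Chain q0 → q1 → q2 → q3 on every symbol, with q3 looping. Accepting states: {q0, q1, q2}.
4 states suffice.
        a   b   c  
>* q0   q1  q1  q1 
 * q1   q2  q2  q2 
 * q2   q3  q3  q3 
   q3   q3  q3  q3 
(> = start, * = accepting)

start=q0; accept=q0,q1,q2; q0-a>q1; q0-b>q1; q0-c>q1; q1-a>q2; q1-b>q2; q1-c>q2; q2-a>q3; q2-b>q3; q2-c>q3; q3-a>q3; q3-b>q3; q3-c>q3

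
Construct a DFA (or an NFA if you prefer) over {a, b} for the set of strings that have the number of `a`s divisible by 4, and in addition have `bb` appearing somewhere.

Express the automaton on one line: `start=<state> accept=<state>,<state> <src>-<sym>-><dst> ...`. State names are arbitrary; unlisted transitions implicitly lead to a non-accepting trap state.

start=s0 accept=s5 s0-a->s1 s0-b->s2 s1-a->s3 s1-b->s4 s2-a->s1 s2-b->s5 s3-a->s6 s3-b->s7 s4-a->s3 s4-b->s8 s5-a->s8 s5-b->s5 s6-a->s0 s6-b->s9 s7-a->s6 s7-b->s10 s8-a->s10 s8-b->s8 s9-a->s0 s9-b->s11 s10-a->s11 s10-b->s10 s11-a->s5 s11-b->s11

Build one automaton per condition and run them in lockstep. The first has 4 states tracking the count of `a`s modulo 4; the second has 3 states tracking whether and how much of `bb` has been seen. A product state is a pair (one from each), accepting exactly when both do.
A 12-state machine:
          a    b  
>  s0     s1   s2 
   s1     s3   s4 
   s2     s1   s5 
   s3     s6   s7 
   s4     s3   s8 
 * s5     s8   s5 
   s6     s0   s9 
   s7     s6  s10 
   s8    s10   s8 
   s9     s0  s11 
   s10   s11  s10 
   s11    s5  s11 
(> = start, * = accepting)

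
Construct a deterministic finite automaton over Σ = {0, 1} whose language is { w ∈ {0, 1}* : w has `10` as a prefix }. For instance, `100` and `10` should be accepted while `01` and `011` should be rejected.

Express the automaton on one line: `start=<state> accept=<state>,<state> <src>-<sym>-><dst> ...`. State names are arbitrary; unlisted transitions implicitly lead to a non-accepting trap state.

Check the first 2 symbols one by one: q0 through q1 record how many have matched `10` so far; any wrong symbol goes to the dead state q3. After all 2 match we enter the accepting sink q2.
With 4 states:
        0   1  
>  q0   q3  q1 
   q1   q2  q3 
 * q2   q2  q2 
   q3   q3  q3 
(> = start, * = accepting)

start=q0 accept=q2 q0-0->q3 q0-1->q1 q1-0->q2 q1-1->q3 q2-0->q2 q2-1->q2 q3-0->q3 q3-1->q3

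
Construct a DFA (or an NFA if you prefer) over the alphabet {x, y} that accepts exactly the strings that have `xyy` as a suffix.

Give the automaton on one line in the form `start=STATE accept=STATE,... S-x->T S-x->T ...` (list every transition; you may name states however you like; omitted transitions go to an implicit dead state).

start=q0 accept=q3 q0-x->q1 q0-y->q0 q1-x->q1 q1-y->q2 q2-x->q1 q2-y->q3 q3-x->q1 q3-y->q0

Let each state record the length of the longest suffix of the input read so far that is also a prefix of `xyy`. q1 means the last symbol is `x`; q2 means the last 2 symbols are `xy`; q3 means the last 3 symbols are `xyy`. Accept only at q3, where the string currently ends in `xyy`.
        x   y  
>  q0   q1  q0 
   q1   q1  q2 
   q2   q1  q3 
 * q3   q1  q0 
(> = start, * = accepting)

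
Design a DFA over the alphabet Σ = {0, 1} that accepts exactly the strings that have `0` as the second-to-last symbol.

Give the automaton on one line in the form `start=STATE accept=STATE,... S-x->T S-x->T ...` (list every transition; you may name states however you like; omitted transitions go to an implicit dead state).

A DFA must remember the last 2 symbols (since which symbol is second-to-last isn't known until the input ends). Use one state per possible window of the last ≤2 symbols; accept from those whose window starts with `0`.
        0   1  
>  S0   S1  S2 
   S1   S3  S4 
   S2   S5  S6 
 * S3   S3  S4 
 * S4   S5  S6 
   S5   S3  S4 
   S6   S5  S6 
(> = start, * = accepting)

start=S0 accept=S3,S4 S0-0->S1 S0-1->S2 S1-0->S3 S1-1->S4 S2-0->S5 S2-1->S6 S3-0->S3 S3-1->S4 S4-0->S5 S4-1->S6 S5-0->S3 S5-1->S4 S6-0->S5 S6-1->S6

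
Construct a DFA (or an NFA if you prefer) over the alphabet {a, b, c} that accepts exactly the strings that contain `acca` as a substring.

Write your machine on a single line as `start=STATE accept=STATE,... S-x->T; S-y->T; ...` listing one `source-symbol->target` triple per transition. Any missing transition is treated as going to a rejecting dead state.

start=s0; accept=s4; s0-a->s1; s0-b->s0; s0-c->s0; s1-a->s1; s1-b->s0; s1-c->s2; s2-a->s1; s2-b->s0; s2-c->s3; s3-a->s4; s3-b->s0; s3-c->s0; s4-a->s4; s4-b->s4; s4-c->s4

States s0..s3 record the length of the longest prefix of `acca` that matches the current input suffix. Reaching s4 means `acca` has been seen, and we stay there forever. Accept from s4.
A 5-state machine:
        a   b   c  
>  s0   s1  s0  s0 
   s1   s1  s0  s2 
   s2   s1  s0  s3 
   s3   s4  s0  s0 
 * s4   s4  s4  s4 
(> = start, * = accepting)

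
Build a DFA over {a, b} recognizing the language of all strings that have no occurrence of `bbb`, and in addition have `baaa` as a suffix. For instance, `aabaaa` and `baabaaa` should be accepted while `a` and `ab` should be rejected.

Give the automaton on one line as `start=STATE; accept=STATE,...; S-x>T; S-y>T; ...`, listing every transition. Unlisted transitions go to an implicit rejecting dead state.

Handle the two conditions separately and then intersect. The first has 4 states tracking partial matches of the forbidden pattern `bbb`; the second has 5 states tracking how much of the suffix `baaa` has currently been matched. A product state is a pair (one from each), accepting exactly when both do.
With 11 states:
          a    b  
>  q0     q0   q1 
   q1     q2   q3 
   q2     q4   q1 
   q3     q2   q5 
   q4     q6   q1 
   q5     q7   q5 
 * q6     q0   q1 
   q7     q8   q5 
   q8     q9   q5 
   q9    q10   q5 
   q10   q10   q5 
(> = start, * = accepting)

start=q0; accept=q6; q0-a>q0; q0-b>q1; q1-a>q2; q1-b>q3; q2-a>q4; q2-b>q1; q3-a>q2; q3-b>q5; q4-a>q6; q4-b>q1; q5-a>q7; q5-b>q5; q6-a>q0; q6-b>q1; q7-a>q8; q7-b>q5; q8-a>q9; q8-b>q5; q9-a>q10; q9-b>q5; q10-a>q10; q10-b>q5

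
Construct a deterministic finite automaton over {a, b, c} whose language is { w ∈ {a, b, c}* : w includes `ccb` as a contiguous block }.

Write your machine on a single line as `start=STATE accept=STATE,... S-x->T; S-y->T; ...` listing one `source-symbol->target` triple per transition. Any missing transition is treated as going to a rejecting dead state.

start=s0; accept=s3; s0-a->s0; s0-b->s0; s0-c->s1; s1-a->s0; s1-b->s0; s1-c->s2; s2-a->s0; s2-b->s3; s2-c->s2; s3-a->s3; s3-b->s3; s3-c->s3

Track how much of `ccb` has been matched so far: state s0 is no progress, s3 is the absorbing accept state reached once `ccb` has occurred. Intermediate states record partial matches; on a mismatch, fall back to the longest reusable overlap.
With 4 states:
        a   b   c  
>  s0   s0  s0  s1 
   s1   s0  s0  s2 
   s2   s0  s3  s2 
 * s3   s3  s3  s3 
(> = start, * = accepting)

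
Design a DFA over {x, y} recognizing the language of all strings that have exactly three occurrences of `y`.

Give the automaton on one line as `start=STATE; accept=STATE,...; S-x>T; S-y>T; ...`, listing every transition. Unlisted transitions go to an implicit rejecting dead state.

start=S0; accept=S3; S0-x>S0; S0-y>S1; S1-x>S1; S1-y>S2; S2-x>S2; S2-y>S3; S3-x>S3; S3-y>S4; S4-x>S4; S4-y>S4

Only the number of `y`s matters, and only up to 4. Make a chain S0 → S1 → S2 → S3 → S4 advanced by each `y` (with S4 absorbing); every other symbol self-loops. The accepting set is {S3}.
A 5-state machine:
        x   y  
>  S0   S0  S1 
   S1   S1  S2 
   S2   S2  S3 
 * S3   S3  S4 
   S4   S4  S4 
(> = start, * = accepting)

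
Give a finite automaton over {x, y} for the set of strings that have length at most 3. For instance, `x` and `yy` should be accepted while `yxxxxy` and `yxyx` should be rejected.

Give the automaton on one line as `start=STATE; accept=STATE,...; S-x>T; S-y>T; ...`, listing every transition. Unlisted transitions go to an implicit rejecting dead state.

start=s0; accept=s0,s1,s2,s3; s0-x>s1; s0-y>s1; s1-x>s2; s1-y>s2; s2-x>s3; s2-y>s3; s3-x>s4; s3-y>s4; s4-x>s4; s4-y>s4

We only need to distinguish lengths 0, 1, …, 3, and '>3'. Chain s0 → s1 → s2 → s3 → s4 on every symbol, with s4 looping. Accepting states: {s0, s1, s2, s3}.
        x   y  
>* s0   s1  s1 
 * s1   s2  s2 
 * s2   s3  s3 
 * s3   s4  s4 
   s4   s4  s4 
(> = start, * = accepting)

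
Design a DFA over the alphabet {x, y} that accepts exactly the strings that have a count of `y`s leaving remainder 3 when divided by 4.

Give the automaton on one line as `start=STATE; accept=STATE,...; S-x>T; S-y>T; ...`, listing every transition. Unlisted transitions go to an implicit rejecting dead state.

start=q0; accept=q3; q0-x>q0; q0-y>q1; q1-x>q1; q1-y>q2; q2-x>q2; q2-y>q3; q3-x>q3; q3-y>q0

The only thing that matters is how many `y`s have appeared, reduced mod 4. Use one state per residue: q0 for 0, …, q3 for 3. Reading `y` moves to the next residue; anything else stays put. q3 is accepting.
A 4-state machine:
        x   y  
>  q0   q0  q1 
   q1   q1  q2 
   q2   q2  q3 
 * q3   q3  q0 
(> = start, * = accepting)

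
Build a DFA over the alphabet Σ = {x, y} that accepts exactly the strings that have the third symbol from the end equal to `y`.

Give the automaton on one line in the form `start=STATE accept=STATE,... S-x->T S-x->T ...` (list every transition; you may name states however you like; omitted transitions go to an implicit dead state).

start=q0 accept=q11,q12,q13,q14 q0-x->q1 q0-y->q2 q1-x->q3 q1-y->q4 q2-x->q5 q2-y->q6 q3-x->q7 q3-y->q8 q4-x->q9 q4-y->q10 q5-x->q11 q5-y->q12 q6-x->q13 q6-y->q14 q7-x->q7 q7-y->q8 q8-x->q9 q8-y->q10 q9-x->q11 q9-y->q12 q10-x->q13 q10-y->q14 q11-x->q7 q11-y->q8 q12-x->q9 q12-y->q10 q13-x->q11 q13-y->q12 q14-x->q13 q14-y->q14

Because acceptance depends on a position counted from the end, the machine has to buffer the most recent 3 symbols. Make each state the string of the last up-to-3 symbols read; on input `x` shift the window left and append `x`. Accept when the buffered window has length 3 and begins with `y`.
With 15 states:
          x    y  
>  q0     q1   q2 
   q1     q3   q4 
   q2     q5   q6 
   q3     q7   q8 
   q4     q9  q10 
   q5    q11  q12 
   q6    q13  q14 
   q7     q7   q8 
   q8     q9  q10 
   q9    q11  q12 
   q10   q13  q14 
 * q11    q7   q8 
 * q12    q9  q10 
 * q13   q11  q12 
 * q14   q13  q14 
(> = start, * = accepting)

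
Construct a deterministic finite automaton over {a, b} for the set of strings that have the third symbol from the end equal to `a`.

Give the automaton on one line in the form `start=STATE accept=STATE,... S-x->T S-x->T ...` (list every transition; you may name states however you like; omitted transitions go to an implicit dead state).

start=q0 accept=q7,q8,q9,q10 q0-a->q1 q0-b->q2 q1-a->q3 q1-b->q4 q2-a->q5 q2-b->q6 q3-a->q7 q3-b->q8 q4-a->q9 q4-b->q10 q5-a->q11 q5-b->q12 q6-a->q13 q6-b->q14 q7-a->q7 q7-b->q8 q8-a->q9 q8-b->q10 q9-a->q11 q9-b->q12 q10-a->q13 q10-b->q14 q11-a->q7 q11-b->q8 q12-a->q9 q12-b->q10 q13-a->q11 q13-b->q12 q14-a->q13 q14-b->q14

Because acceptance depends on a position counted from the end, the machine has to buffer the most recent 3 symbols. Make each state the string of the last up-to-3 symbols read; on input `x` shift the window left and append `x`. Accept when the buffered window has length 3 and begins with `a`.
15 states suffice.
          a    b  
>  q0     q1   q2 
   q1     q3   q4 
   q2     q5   q6 
   q3     q7   q8 
   q4     q9  q10 
   q5    q11  q12 
   q6    q13  q14 
 * q7     q7   q8 
 * q8     q9  q10 
 * q9    q11  q12 
 * q10   q13  q14 
   q11    q7   q8 
   q12    q9  q10 
   q13   q11  q12 
   q14   q13  q14 
(> = start, * = accepting)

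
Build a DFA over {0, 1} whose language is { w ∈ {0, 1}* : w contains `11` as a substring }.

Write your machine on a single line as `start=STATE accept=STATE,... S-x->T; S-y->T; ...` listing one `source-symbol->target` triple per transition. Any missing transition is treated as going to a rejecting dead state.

Track how much of `11` has been matched so far: state q0 is no progress, q2 is the absorbing accept state reached once `11` has occurred. Intermediate states record partial matches; on a mismatch, fall back to the longest reusable overlap.
With 3 states:
        0   1  
>  q0   q0  q1 
   q1   q0  q2 
 * q2   q2  q2 
(> = start, * = accepting)

start=q0; accept=q2; q0-0->q0; q0-1->q1; q1-0->q0; q1-1->q2; q2-0->q2; q2-1->q2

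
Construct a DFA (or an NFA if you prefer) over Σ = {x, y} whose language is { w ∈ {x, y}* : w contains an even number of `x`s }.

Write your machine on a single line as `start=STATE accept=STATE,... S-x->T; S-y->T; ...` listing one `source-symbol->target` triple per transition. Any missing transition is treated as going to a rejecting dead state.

The only thing that matters is how many `x`s have appeared, reduced mod 2. Use one state per residue: q0 for 0, …, q1 for 1. Reading `x` moves to the next residue; anything else stays put. q0 is accepting.
A 2-state machine:
        x   y  
>* q0   q1  q0 
   q1   q0  q1 
(> = start, * = accepting)

start=q0; accept=q0; q0-x->q1; q0-y->q0; q1-x->q0; q1-y->q1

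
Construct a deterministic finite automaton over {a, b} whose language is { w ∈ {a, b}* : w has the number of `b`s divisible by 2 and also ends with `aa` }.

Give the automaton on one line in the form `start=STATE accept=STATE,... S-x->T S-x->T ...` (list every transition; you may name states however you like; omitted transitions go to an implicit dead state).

start=q0 accept=q3 q0-a->q1 q0-b->q2 q1-a->q3 q1-b->q2 q2-a->q4 q2-b->q0 q3-a->q3 q3-b->q2 q4-a->q5 q4-b->q0 q5-a->q5 q5-b->q0

Handle the two conditions separately and then intersect. The first has 2 states tracking the count of `b`s modulo 2; the second has 3 states tracking how much of the suffix `aa` has currently been matched. A product state is a pair (one from each), accepting exactly when both do.
6 states suffice.
        a   b  
>  q0   q1  q2 
   q1   q3  q2 
   q2   q4  q0 
 * q3   q3  q2 
   q4   q5  q0 
   q5   q5  q0 
(> = start, * = accepting)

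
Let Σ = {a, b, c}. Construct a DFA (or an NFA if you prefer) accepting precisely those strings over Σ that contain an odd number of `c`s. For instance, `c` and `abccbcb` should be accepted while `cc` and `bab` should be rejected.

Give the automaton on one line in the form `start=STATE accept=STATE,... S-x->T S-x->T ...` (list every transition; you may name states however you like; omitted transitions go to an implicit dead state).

start=q0 accept=q1 q0-a->q0 q0-b->q0 q0-c->q1 q1-a->q1 q1-b->q1 q1-c->q0

Keep the running count of `c`s modulo 2: each `c` advances along the cycle q0 → q1 → q0 while other symbols loop. Accept at q1.
With 2 states:
        a   b   c  
>  q0   q0  q0  q1 
 * q1   q1  q1  q0 
(> = start, * = accepting)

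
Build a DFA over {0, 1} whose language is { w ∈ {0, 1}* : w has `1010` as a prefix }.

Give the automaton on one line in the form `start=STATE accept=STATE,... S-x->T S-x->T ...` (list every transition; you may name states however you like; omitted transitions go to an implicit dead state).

Walk along `1010` while the input agrees: from A take `1` to B, and so on. Any deviation drops to the rejecting sink F. Once E is reached the prefix is confirmed and every continuation is accepted.
       0  1 
>  A   F  B 
   B   C  F 
   C   F  D 
   D   E  F 
 * E   E  E 
   F   F  F 
(> = start, * = accepting)

start=A accept=E A-0->F A-1->B B-0->C B-1->F C-0->F C-1->D D-0->E D-1->F E-0->E E-1->E F-0->F F-1->F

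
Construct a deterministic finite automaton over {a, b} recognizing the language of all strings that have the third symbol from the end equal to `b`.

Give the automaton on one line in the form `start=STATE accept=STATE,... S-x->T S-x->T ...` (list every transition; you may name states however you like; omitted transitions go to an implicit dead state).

Because acceptance depends on a position counted from the end, the machine has to buffer the most recent 3 symbols. Make each state the string of the last up-to-3 symbols read; on input `x` shift the window left and append `x`. Accept when the buffered window has length 3 and begins with `b`.
15 states suffice.
          a    b  
>  q0     q1   q2 
   q1     q3   q4 
   q2     q5   q6 
   q3     q7   q8 
   q4     q9  q10 
   q5    q11  q12 
   q6    q13  q14 
   q7     q7   q8 
   q8     q9  q10 
   q9    q11  q12 
   q10   q13  q14 
 * q11    q7   q8 
 * q12    q9  q10 
 * q13   q11  q12 
 * q14   q13  q14 
(> = start, * = accepting)

start=q0 accept=q11,q12,q13,q14 q0-a->q1 q0-b->q2 q1-a->q3 q1-b->q4 q2-a->q5 q2-b->q6 q3-a->q7 q3-b->q8 q4-a->q9 q4-b->q10 q5-a->q11 q5-b->q12 q6-a->q13 q6-b->q14 q7-a->q7 q7-b->q8 q8-a->q9 q8-b->q10 q9-a->q11 q9-b->q12 q10-a->q13 q10-b->q14 q11-a->q7 q11-b->q8 q12-a->q9 q12-b->q10 q13-a->q11 q13-b->q12 q14-a->q13 q14-b->q14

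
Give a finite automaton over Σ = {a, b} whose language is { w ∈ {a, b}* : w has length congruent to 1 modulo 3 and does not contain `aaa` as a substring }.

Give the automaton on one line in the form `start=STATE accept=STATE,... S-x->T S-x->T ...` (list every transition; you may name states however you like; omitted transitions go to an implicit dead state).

Build one automaton per condition and run them in lockstep. One (3 states) tracks the input length modulo 3; the other (4 states) tracks partial matches of the forbidden pattern `aaa`. Each combined state is a pair, one component from each; accept when both components accept. After merging equivalent states the machine shrinks.
        a   b  
>  s0   s1  s2 
 * s1   s3  s4 
 * s2   s5  s4 
   s3   s6  s0 
   s4   s7  s0 
   s5   s8  s0 
   s6   s6  s6 
   s7   s9  s2 
   s8   s6  s2 
 * s9   s6  s4 
(> = start, * = accepting)

start=s0 accept=s1,s2,s9 s0-a->s1 s0-b->s2 s1-a->s3 s1-b->s4 s2-a->s5 s2-b->s4 s3-a->s6 s3-b->s0 s4-a->s7 s4-b->s0 s5-a->s8 s5-b->s0 s6-a->s6 s6-b->s6 s7-a->s9 s7-b->s2 s8-a->s6 s8-b->s2 s9-a->s6 s9-b->s4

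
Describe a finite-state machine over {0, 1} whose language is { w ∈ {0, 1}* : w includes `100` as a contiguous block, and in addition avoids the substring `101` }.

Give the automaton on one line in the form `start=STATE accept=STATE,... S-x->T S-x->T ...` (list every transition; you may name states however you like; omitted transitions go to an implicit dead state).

Run two small machines in parallel and take their product. The first has 4 states tracking whether and how much of `100` has been seen; the second has 4 states tracking partial matches of the forbidden pattern `101`. A product state is a pair (one from each), accepting exactly when both do. Minimizing collapses redundant product states.
       0  1 
>  A   A  B 
   B   C  B 
   C   D  E 
 * D   D  F 
   E   E  E 
 * F   G  F 
 * G   D  E 
(> = start, * = accepting)

start=A accept=D,F,G A-0->A A-1->B B-0->C B-1->B C-0->D C-1->E D-0->D D-1->F E-0->E E-1->E F-0->G F-1->F G-0->D G-1->E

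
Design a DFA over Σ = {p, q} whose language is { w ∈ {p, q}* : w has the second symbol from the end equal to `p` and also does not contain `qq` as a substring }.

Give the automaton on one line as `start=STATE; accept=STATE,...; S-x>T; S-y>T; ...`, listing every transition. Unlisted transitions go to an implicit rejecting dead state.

start=A; accept=D,E; A-p>B; A-q>C; B-p>D; B-q>E; C-p>B; C-q>F; D-p>D; D-q>E; E-p>B; E-q>F; F-p>F; F-q>F

Build one automaton per condition and run them in lockstep. The first has 7 states tracking the last 2 symbols read; the second has 3 states tracking partial matches of the forbidden pattern `qq`. A product state is a pair (one from each), accepting exactly when both do. Minimizing collapses redundant product states.
6 states suffice.
       p  q 
>  A   B  C 
   B   D  E 
   C   B  F 
 * D   D  E 
 * E   B  F 
   F   F  F 
(> = start, * = accepting)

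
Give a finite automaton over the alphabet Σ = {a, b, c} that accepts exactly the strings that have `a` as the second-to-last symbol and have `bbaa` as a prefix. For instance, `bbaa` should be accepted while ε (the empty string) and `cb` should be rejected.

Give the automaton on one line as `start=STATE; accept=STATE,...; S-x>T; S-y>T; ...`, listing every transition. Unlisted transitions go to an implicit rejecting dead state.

start=q0; accept=q15,q16,q17; q0-a>q1; q0-b>q2; q0-c>q3; q1-a>q4; q1-b>q5; q1-c>q6; q2-a>q7; q2-b>q8; q2-c>q9; q3-a>q10; q3-b>q11; q3-c>q12; q4-a>q4; q4-b>q5; q4-c>q6; q5-a>q7; q5-b>q13; q5-c>q9; q6-a>q10; q6-b>q11; q6-c>q12; q7-a>q4; q7-b>q5; q7-c>q6; q8-a>q14; q8-b>q13; q8-c>q9; q9-a>q10; q9-b>q11; q9-c>q12; q10-a>q4; q10-b>q5; q10-c>q6; q11-a>q7; q11-b>q13; q11-c>q9; q12-a>q10; q12-b>q11; q12-c>q12; q13-a>q7; q13-b>q13; q13-c>q9; q14-a>q15; q14-b>q5; q14-c>q6; q15-a>q15; q15-b>q16; q15-c>q17; q16-a>q18; q16-b>q19; q16-c>q20; q17-a>q21; q17-b>q22; q17-c>q23; q18-a>q15; q18-b>q16; q18-c>q17; q19-a>q18; q19-b>q19; q19-c>q20; q20-a>q21; q20-b>q22; q20-c>q23; q21-a>q15; q21-b>q16; q21-c>q17; q22-a>q18; q22-b>q19; q22-c>q20; q23-a>q21; q23-b>q22; q23-c>q23

Build one automaton per condition and run them in lockstep. The first has 13 states tracking the last 2 symbols read; the second has 6 states tracking whether the input so far still matches the prefix `bbaa`. A product state is a pair (one from each), accepting exactly when both do.
          a    b    c  
>  q0     q1   q2   q3 
   q1     q4   q5   q6 
   q2     q7   q8   q9 
   q3    q10  q11  q12 
   q4     q4   q5   q6 
   q5     q7  q13   q9 
   q6    q10  q11  q12 
   q7     q4   q5   q6 
   q8    q14  q13   q9 
   q9    q10  q11  q12 
   q10    q4   q5   q6 
   q11    q7  q13   q9 
   q12   q10  q11  q12 
   q13    q7  q13   q9 
   q14   q15   q5   q6 
 * q15   q15  q16  q17 
 * q16   q18  q19  q20 
 * q17   q21  q22  q23 
   q18   q15  q16  q17 
   q19   q18  q19  q20 
   q20   q21  q22  q23 
   q21   q15  q16  q17 
   q22   q18  q19  q20 
   q23   q21  q22  q23 
(> = start, * = accepting)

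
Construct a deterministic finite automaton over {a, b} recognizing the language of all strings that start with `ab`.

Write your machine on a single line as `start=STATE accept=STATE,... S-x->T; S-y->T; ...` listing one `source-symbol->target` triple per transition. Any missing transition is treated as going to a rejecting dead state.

start=S0; accept=S2; S0-a->S1; S0-b->S3; S1-a->S3; S1-b->S2; S2-a->S2; S2-b->S2; S3-a->S3; S3-b->S3

Walk along `ab` while the input agrees: from S0 take `a` to S1, and so on. Any deviation drops to the rejecting sink S3. Once S2 is reached the prefix is confirmed and every continuation is accepted.
4 states suffice.
        a   b  
>  S0   S1  S3 
   S1   S3  S2 
 * S2   S2  S2 
   S3   S3  S3 
(> = start, * = accepting)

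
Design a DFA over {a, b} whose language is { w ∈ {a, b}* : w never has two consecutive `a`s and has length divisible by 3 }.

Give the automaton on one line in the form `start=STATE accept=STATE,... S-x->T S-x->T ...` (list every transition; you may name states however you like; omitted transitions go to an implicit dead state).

start=q0 accept=q0,q7 q0-a->q1 q0-b->q2 q1-a->q3 q1-b->q4 q2-a->q5 q2-b->q4 q3-a->q6 q3-b->q6 q4-a->q7 q4-b->q0 q5-a->q6 q5-b->q0 q6-a->q8 q6-b->q8 q7-a->q8 q7-b->q2 q8-a->q3 q8-b->q3

Build one automaton per condition and run them in lockstep. The first has 3 states tracking partial matches of the forbidden pattern `aa`; the second has 3 states tracking the input length modulo 3. A product state is a pair (one from each), accepting exactly when both do.
9 states suffice.
        a   b  
>* q0   q1  q2 
   q1   q3  q4 
   q2   q5  q4 
   q3   q6  q6 
   q4   q7  q0 
   q5   q6  q0 
   q6   q8  q8 
 * q7   q8  q2 
   q8   q3  q3 
(> = start, * = accepting)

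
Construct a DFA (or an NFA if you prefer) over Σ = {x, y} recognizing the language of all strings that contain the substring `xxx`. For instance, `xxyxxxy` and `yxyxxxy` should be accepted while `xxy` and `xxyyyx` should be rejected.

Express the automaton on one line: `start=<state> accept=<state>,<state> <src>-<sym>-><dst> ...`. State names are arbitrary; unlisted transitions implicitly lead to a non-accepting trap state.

States q0..q2 record the length of the longest prefix of `xxx` that matches the current input suffix. Reaching q3 means `xxx` has been seen, and we stay there forever. Accept from q3.
        x   y  
>  q0   q1  q0 
   q1   q2  q0 
   q2   q3  q0 
 * q3   q3  q3 
(> = start, * = accepting)

start=q0 accept=q3 q0-x->q1 q0-y->q0 q1-x->q2 q1-y->q0 q2-x->q3 q2-y->q0 q3-x->q3 q3-y->q3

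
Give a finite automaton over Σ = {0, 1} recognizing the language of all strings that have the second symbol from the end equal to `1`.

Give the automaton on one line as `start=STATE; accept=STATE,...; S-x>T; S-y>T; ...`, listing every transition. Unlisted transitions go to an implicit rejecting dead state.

Because acceptance depends on a position counted from the end, the machine has to buffer the most recent 2 symbols. Make each state the string of the last up-to-2 symbols read; on input `x` shift the window left and append `x`. Accept when the buffered window has length 2 and begins with `1`.
       0  1 
>  A   B  C 
   B   D  E 
   C   F  G 
   D   D  E 
   E   F  G 
 * F   D  E 
 * G   F  G 
(> = start, * = accepting)

start=A; accept=F,G; A-0>B; A-1>C; B-0>D; B-1>E; C-0>F; C-1>G; D-0>D; D-1>E; E-0>F; E-1>G; F-0>D; F-1>E; G-0>F; G-1>G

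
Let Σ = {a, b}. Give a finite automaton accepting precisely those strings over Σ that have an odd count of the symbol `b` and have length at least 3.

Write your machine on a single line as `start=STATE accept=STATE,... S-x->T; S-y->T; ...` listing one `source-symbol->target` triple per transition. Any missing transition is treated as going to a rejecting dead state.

Build one automaton per condition and run them in lockstep. One (2 states) tracks the count of `b`s modulo 2; the other (5 states) tracks the input length, saturating at 4. Each combined state is a pair, one component from each; accept when both components accept. Equivalent product states are then merged.
        a   b  
>  s0   s1  s2 
   s1   s3  s4 
   s2   s4  s3 
   s3   s3  s5 
   s4   s5  s3 
 * s5   s5  s3 
(> = start, * = accepting)

start=s0; accept=s5; s0-a->s1; s0-b->s2; s1-a->s3; s1-b->s4; s2-a->s4; s2-b->s3; s3-a->s3; s3-b->s5; s4-a->s5; s4-b->s3; s5-a->s5; s5-b->s3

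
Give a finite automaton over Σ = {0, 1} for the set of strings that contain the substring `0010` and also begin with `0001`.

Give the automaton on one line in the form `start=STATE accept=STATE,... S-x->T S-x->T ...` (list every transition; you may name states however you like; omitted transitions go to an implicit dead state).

start=s0 accept=s6 s0-0->s1 s0-1->s2 s1-0->s3 s1-1->s2 s2-0->s2 s2-1->s2 s3-0->s4 s3-1->s2 s4-0->s2 s4-1->s5 s5-0->s6 s5-1->s7 s6-0->s6 s6-1->s6 s7-0->s8 s7-1->s7 s8-0->s9 s8-1->s7 s9-0->s9 s9-1->s5

Run two small machines in parallel and take their product. One (5 states) tracks whether and how much of `0010` has been seen; the other (6 states) tracks whether the input so far still matches the prefix `0001`. Each combined state is a pair, one component from each; accept when both components accept. Minimizing collapses redundant product states.
10 states suffice.
        0   1  
>  s0   s1  s2 
   s1   s3  s2 
   s2   s2  s2 
   s3   s4  s2 
   s4   s2  s5 
   s5   s6  s7 
 * s6   s6  s6 
   s7   s8  s7 
   s8   s9  s7 
   s9   s9  s5 
(> = start, * = accepting)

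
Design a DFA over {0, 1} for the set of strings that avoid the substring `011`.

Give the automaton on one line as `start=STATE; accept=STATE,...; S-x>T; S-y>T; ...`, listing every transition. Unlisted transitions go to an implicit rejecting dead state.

start=S0; accept=S0,S1,S2; S0-0>S1; S0-1>S0; S1-0>S1; S1-1>S2; S2-0>S1; S2-1>S3; S3-0>S3; S3-1>S3

This is the complement of 'contains `011`'. Use the same substring-matching states — S0 through S3 holding how much of `011` has just been matched — but flip the accepting set: everything except the trap S3 accepts.
With 4 states:
        0   1  
>* S0   S1  S0 
 * S1   S1  S2 
 * S2   S1  S3 
   S3   S3  S3 
(> = start, * = accepting)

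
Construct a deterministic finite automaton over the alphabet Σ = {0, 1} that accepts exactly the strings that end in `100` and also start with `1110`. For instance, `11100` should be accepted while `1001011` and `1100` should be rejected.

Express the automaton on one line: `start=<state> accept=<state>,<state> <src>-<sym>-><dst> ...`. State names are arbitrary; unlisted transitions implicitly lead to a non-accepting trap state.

Run two small machines in parallel and take their product. The first has 4 states tracking how much of the suffix `100` has currently been matched; the second has 6 states tracking whether the input so far still matches the prefix `1110`. A product state is a pair (one from each), accepting exactly when both do.
          0    1  
>  q0     q1   q2 
   q1     q1   q3 
   q2     q4   q5 
   q3     q4   q3 
   q4     q6   q3 
   q5     q4   q7 
   q6     q1   q3 
   q7     q8   q3 
   q8     q9  q10 
 * q9    q11  q10 
   q10    q8  q10 
   q11   q11  q10 
(> = start, * = accepting)

start=q0 accept=q9 q0-0->q1 q0-1->q2 q1-0->q1 q1-1->q3 q2-0->q4 q2-1->q5 q3-0->q4 q3-1->q3 q4-0->q6 q4-1->q3 q5-0->q4 q5-1->q7 q6-0->q1 q6-1->q3 q7-0->q8 q7-1->q3 q8-0->q9 q8-1->q10 q9-0->q11 q9-1->q10 q10-0->q8 q10-1->q10 q11-0->q11 q11-1->q10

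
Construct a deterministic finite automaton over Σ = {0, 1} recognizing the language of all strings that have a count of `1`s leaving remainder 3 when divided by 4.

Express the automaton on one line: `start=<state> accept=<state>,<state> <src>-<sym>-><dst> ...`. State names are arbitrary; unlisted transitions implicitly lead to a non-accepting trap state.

Keep the running count of `1`s modulo 4: each `1` advances along the cycle q0 → q1 → q2 → q3 → q0 while other symbols loop. Accept at q3.
With 4 states:
        0   1  
>  q0   q0  q1 
   q1   q1  q2 
   q2   q2  q3 
 * q3   q3  q0 
(> = start, * = accepting)

start=q0 accept=q3 q0-0->q0 q0-1->q1 q1-0->q1 q1-1->q2 q2-0->q2 q2-1->q3 q3-0->q3 q3-1->q0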